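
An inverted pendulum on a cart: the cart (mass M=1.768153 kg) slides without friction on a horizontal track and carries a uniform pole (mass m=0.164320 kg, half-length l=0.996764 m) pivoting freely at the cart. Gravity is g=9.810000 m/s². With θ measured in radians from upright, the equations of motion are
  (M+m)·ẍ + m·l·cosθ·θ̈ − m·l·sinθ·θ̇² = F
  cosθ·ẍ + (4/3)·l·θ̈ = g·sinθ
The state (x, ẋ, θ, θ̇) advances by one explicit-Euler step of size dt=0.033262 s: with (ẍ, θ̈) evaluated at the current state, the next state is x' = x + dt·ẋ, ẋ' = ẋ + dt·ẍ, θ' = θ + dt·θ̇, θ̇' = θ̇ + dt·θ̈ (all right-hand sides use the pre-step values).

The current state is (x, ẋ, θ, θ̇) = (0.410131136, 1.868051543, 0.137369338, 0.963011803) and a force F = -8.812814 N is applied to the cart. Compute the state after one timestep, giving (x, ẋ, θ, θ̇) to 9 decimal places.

(0.472266266, 1.703609058, 0.169401037, 1.119199365)

sinθ=0.136937711, cosθ=0.990579660
temp = (F + m·l·θ̇²·sinθ)/(M+m) = (-8.812814 + 0.020800274)/1.932473 = -4.549617887
θ̈ = (g·sinθ − cosθ·temp)/(l·(4/3 − m·cos²θ/(M+m))) = 4.695675615
ẍ = temp − m·l·θ̈·cosθ/(M+m) = -4.943854386
Euler: x'=0.410131136+0.033262·1.868051543=0.472266266, ẋ'=1.868051543+0.033262·-4.943854386=1.703609058
       θ'=0.137369338+0.033262·0.963011803=0.169401037, θ̇'=0.963011803+0.033262·4.695675615=1.119199365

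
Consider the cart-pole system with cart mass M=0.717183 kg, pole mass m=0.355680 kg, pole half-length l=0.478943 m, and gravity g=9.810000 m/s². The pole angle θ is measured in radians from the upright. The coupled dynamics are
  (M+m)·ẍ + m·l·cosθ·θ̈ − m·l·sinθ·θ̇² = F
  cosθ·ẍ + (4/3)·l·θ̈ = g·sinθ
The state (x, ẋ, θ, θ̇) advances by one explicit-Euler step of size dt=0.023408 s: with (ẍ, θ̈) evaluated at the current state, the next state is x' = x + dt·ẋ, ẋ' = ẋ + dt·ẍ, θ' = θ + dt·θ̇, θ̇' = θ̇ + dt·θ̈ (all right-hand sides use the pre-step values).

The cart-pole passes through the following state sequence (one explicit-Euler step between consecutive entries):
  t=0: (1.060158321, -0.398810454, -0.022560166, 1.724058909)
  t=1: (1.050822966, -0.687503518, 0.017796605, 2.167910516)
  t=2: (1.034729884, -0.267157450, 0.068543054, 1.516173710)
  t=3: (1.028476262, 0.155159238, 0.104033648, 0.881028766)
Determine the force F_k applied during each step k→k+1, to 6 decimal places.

F_0 = -9.991014 N
F_1 = 14.509320 N
F_2 = 14.717916 N

step 0→1:
  ẍ = (ẋ'−ẋ)/dt = (-0.687503518−-0.398810454)/0.023408 = -12.333094
  θ̈ = (θ̇'−θ̇)/dt = (2.167910516−1.724058909)/0.023408 = 18.961535
  sinθ=-0.022558, cosθ=0.999746
  F = (M+m)·ẍ + m·l·cosθ·θ̈ − m·l·sinθ·θ̇² = -13.231720 + 3.229284 − -0.011422 = -9.991014
step 1→2:
  ẍ = (ẋ'−ẋ)/dt = (-0.267157450−-0.687503518)/0.023408 = 17.957368
  θ̈ = (θ̇'−θ̇)/dt = (1.516173710−2.167910516)/0.023408 = -27.842481
  sinθ=0.017796, cosθ=0.999842
  F = (M+m)·ẍ + m·l·cosθ·θ̈ − m·l·sinθ·θ̇² = 19.265796 + -4.742228 − 0.014248 = 14.509320
step 2→3:
  ẍ = (ẋ'−ẋ)/dt = (0.155159238−-0.267157450)/0.023408 = 18.041554
  θ̈ = (θ̇'−θ̇)/dt = (0.881028766−1.516173710)/0.023408 = -27.133670
  sinθ=0.068489, cosθ=0.997652
  F = (M+m)·ẍ + m·l·cosθ·θ̈ − m·l·sinθ·θ̇² = 19.356115 + -4.611379 − 0.026820 = 14.717916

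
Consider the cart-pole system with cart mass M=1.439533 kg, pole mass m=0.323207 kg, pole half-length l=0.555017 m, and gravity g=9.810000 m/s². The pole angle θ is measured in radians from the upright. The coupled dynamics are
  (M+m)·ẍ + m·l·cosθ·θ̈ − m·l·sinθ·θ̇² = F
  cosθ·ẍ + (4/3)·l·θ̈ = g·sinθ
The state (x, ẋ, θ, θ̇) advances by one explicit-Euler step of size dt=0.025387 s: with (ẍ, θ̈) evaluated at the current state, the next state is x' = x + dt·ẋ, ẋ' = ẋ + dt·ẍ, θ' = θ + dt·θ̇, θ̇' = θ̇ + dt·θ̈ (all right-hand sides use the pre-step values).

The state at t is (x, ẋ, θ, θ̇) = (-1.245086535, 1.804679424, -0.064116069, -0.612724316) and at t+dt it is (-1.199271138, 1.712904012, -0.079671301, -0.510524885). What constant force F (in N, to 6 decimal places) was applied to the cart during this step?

F = -5.647427 N

ẍ = (ẋ'−ẋ)/dt = (1.712904012−1.804679424)/0.025387 = -3.615055
θ̈ = (θ̇'−θ̇)/dt = (-0.510524885−-0.612724316)/0.025387 = 4.025660
sinθ=-0.064072, cosθ=0.997945
F = (M+m)·ẍ + m·l·cosθ·θ̈ − m·l·sinθ·θ̇² = -6.372403 + 0.720661 − -0.004315 = -5.647427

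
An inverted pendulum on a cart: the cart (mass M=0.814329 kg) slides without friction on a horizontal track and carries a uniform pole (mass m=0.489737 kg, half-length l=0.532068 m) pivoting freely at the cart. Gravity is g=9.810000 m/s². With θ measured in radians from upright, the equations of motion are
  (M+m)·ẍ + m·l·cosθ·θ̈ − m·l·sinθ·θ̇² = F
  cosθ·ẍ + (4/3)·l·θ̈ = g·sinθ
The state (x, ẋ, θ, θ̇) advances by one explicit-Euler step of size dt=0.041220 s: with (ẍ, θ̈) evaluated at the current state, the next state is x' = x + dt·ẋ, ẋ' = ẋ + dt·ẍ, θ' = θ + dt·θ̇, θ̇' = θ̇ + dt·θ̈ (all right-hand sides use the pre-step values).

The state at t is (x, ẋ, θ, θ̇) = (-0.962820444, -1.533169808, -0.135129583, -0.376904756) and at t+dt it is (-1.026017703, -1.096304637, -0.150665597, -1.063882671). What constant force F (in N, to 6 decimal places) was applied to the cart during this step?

ẍ = (ẋ'−ẋ)/dt = (-1.096304637−-1.533169808)/0.041220 = 10.598379
θ̈ = (θ̇'−θ̇)/dt = (-1.063882671−-0.376904756)/0.041220 = -16.666131
sinθ=-0.134719, cosθ=0.990884
F = (M+m)·ẍ + m·l·cosθ·θ̈ − m·l·sinθ·θ̇² = 13.820985 + -4.303161 − -0.004987 = 9.522811

F = 9.522811 N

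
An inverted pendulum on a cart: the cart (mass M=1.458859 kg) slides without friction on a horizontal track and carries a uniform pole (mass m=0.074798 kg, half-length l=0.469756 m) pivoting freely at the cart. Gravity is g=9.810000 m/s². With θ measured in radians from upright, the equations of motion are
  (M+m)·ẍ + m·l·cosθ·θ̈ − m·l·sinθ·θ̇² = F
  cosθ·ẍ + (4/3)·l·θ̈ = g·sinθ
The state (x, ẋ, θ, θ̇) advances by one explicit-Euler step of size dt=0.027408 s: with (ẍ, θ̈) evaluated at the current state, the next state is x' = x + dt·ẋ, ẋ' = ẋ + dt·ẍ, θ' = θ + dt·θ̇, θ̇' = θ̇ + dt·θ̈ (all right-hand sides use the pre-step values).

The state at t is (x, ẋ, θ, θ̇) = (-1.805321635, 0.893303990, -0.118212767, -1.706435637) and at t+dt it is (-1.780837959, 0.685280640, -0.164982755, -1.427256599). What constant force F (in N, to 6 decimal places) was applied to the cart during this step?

ẍ = (ẋ'−ẋ)/dt = (0.685280640−0.893303990)/0.027408 = -7.589877
θ̈ = (θ̇'−θ̇)/dt = (-1.427256599−-1.706435637)/0.027408 = 10.186042
sinθ=-0.117938, cosθ=0.993021
F = (M+m)·ẍ + m·l·cosθ·θ̈ − m·l·sinθ·θ̇² = -11.640268 + 0.355407 − -0.012067 = -11.272794

F = -11.272794 N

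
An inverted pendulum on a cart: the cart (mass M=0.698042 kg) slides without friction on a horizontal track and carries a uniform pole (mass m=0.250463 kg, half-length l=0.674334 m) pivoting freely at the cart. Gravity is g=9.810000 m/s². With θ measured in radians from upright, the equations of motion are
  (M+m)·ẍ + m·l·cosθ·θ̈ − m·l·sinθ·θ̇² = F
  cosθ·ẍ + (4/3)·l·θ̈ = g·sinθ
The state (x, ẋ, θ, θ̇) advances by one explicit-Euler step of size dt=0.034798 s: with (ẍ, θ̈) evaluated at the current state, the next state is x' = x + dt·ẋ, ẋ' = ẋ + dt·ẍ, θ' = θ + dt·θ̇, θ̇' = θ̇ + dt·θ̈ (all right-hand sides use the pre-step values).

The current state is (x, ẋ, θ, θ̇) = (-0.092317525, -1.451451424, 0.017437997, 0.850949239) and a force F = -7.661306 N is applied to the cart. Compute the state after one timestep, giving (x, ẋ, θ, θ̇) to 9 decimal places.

(-0.142825132, -1.803280889, 0.047049329, 1.248817861)

sinθ=0.017437113, cosθ=0.999847962
temp = (F + m·l·θ̇²·sinθ)/(M+m) = (-7.661306 + 0.002132556)/0.948505 = -8.074995328
θ̈ = (g·sinθ − cosθ·temp)/(l·(4/3 − m·cos²θ/(M+m))) = 11.433663499
ẍ = temp − m·l·θ̈·cosθ/(M+m) = -10.110623174
Euler: x'=-0.092317525+0.034798·-1.451451424=-0.142825132, ẋ'=-1.451451424+0.034798·-10.110623174=-1.803280889
       θ'=0.017437997+0.034798·0.850949239=0.047049329, θ̇'=0.850949239+0.034798·11.433663499=1.248817861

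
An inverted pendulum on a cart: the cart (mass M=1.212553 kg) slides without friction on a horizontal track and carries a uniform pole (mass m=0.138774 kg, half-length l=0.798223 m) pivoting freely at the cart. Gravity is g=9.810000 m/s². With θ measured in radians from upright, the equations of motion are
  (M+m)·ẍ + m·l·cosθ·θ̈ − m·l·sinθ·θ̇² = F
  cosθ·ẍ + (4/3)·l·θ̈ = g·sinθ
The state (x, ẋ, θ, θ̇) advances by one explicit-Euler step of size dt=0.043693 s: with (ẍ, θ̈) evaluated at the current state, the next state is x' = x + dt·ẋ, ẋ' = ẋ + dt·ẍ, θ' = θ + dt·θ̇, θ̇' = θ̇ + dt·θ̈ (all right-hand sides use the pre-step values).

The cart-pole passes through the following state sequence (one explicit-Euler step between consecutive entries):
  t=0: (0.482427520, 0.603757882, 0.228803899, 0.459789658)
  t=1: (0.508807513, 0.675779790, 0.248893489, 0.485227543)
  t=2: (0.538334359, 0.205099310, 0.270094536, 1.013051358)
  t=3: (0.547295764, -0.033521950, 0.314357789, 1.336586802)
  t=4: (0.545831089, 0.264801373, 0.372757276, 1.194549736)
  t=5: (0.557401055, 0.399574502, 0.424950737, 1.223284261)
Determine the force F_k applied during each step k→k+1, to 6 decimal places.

F_0 = 2.284976 N
F_1 = -13.266592 N
F_2 = -6.619851 N
F_3 = 8.822833 N
F_4 = 4.178513 N

step 0→1:
  ẍ = (ẋ'−ẋ)/dt = (0.675779790−0.603757882)/0.043693 = 1.648363
  θ̈ = (θ̇'−θ̇)/dt = (0.485227543−0.459789658)/0.043693 = 0.582196
  sinθ=0.226813, cosθ=0.973938
  F = (M+m)·ẍ + m·l·cosθ·θ̈ − m·l·sinθ·θ̇² = 2.227477 + 0.062811 − 0.005312 = 2.284976
step 1→2:
  ẍ = (ẋ'−ẋ)/dt = (0.205099310−0.675779790)/0.043693 = -10.772446
  θ̈ = (θ̇'−θ̇)/dt = (1.013051358−0.485227543)/0.043693 = 12.080283
  sinθ=0.246332, cosθ=0.969186
  F = (M+m)·ẍ + m·l·cosθ·θ̈ − m·l·sinθ·θ̇² = -14.557097 + 1.296930 − 0.006425 = -13.266592
step 2→3:
  ẍ = (ẋ'−ẋ)/dt = (-0.033521950−0.205099310)/0.043693 = -5.461316
  θ̈ = (θ̇'−θ̇)/dt = (1.336586802−1.013051358)/0.043693 = 7.404743
  sinθ=0.266823, cosθ=0.963746
  F = (M+m)·ẍ + m·l·cosθ·θ̈ − m·l·sinθ·θ̇² = -7.380023 + 0.790505 − 0.030333 = -6.619851
step 3→4:
  ẍ = (ẋ'−ẋ)/dt = (0.264801373−-0.033521950)/0.043693 = 6.827714
  θ̈ = (θ̇'−θ̇)/dt = (1.194549736−1.336586802)/0.043693 = -3.250797
  sinθ=0.309206, cosθ=0.950995
  F = (M+m)·ẍ + m·l·cosθ·θ̈ − m·l·sinθ·θ̇² = 9.226475 + -0.342453 − 0.061189 = 8.822833
step 4→5:
  ẍ = (ẋ'−ẋ)/dt = (0.399574502−0.264801373)/0.043693 = 3.084547
  θ̈ = (θ̇'−θ̇)/dt = (1.223284261−1.194549736)/0.043693 = 0.657646
  sinθ=0.364185, cosθ=0.931327
  F = (M+m)·ẍ + m·l·cosθ·θ̈ − m·l·sinθ·θ̇² = 4.168232 + 0.067846 − 0.057566 = 4.178513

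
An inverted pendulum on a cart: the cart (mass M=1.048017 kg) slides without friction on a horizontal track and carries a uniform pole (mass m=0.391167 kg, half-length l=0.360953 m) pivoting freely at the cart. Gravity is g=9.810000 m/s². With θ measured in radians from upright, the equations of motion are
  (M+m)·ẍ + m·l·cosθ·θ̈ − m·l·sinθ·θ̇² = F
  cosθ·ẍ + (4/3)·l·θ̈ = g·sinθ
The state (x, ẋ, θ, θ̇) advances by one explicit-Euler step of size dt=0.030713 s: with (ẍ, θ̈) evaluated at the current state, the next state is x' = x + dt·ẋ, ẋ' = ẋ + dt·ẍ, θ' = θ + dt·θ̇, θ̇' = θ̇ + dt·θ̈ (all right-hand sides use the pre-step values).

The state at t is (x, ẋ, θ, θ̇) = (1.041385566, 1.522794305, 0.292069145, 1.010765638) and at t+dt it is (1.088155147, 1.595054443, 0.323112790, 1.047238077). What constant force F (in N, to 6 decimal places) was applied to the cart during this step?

ẍ = (ẋ'−ẋ)/dt = (1.595054443−1.522794305)/0.030713 = 2.352754
θ̈ = (θ̇'−θ̇)/dt = (1.047238077−1.010765638)/0.030713 = 1.187524
sinθ=0.287934, cosθ=0.957650
F = (M+m)·ẍ + m·l·cosθ·θ̈ − m·l·sinθ·θ̇² = 3.386046 + 0.160569 − 0.041534 = 3.505081

F = 3.505081 N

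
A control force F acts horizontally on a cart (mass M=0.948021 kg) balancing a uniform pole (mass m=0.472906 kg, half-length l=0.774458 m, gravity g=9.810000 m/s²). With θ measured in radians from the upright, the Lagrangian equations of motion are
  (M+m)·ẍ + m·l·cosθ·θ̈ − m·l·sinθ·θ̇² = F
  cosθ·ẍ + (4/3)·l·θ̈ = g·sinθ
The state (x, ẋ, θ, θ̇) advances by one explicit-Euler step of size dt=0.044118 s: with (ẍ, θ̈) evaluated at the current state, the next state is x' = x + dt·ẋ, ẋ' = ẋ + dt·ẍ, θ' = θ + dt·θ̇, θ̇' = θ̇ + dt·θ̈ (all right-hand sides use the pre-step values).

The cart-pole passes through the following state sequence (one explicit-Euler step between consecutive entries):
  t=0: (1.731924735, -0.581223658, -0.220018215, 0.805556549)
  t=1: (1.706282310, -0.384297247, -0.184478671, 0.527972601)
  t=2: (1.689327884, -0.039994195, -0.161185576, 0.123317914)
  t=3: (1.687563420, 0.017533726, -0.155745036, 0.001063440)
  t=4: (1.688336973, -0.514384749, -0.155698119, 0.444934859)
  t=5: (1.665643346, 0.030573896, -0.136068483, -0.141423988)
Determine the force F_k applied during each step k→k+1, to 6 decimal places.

F_0 = 4.145547 N
F_1 = 7.805597 N
F_2 = 0.851979 N
F_3 = -13.491521 N
F_4 = 12.754176 N

step 0→1:
  ẍ = (ẋ'−ẋ)/dt = (-0.384297247−-0.581223658)/0.044118 = 4.463630
  θ̈ = (θ̇'−θ̇)/dt = (0.527972601−0.805556549)/0.044118 = -6.291852
  sinθ=-0.218247, cosθ=0.975893
  F = (M+m)·ẍ + m·l·cosθ·θ̈ − m·l·sinθ·θ̇² = 6.342492 + -2.248815 − -0.051870 = 4.145547
step 1→2:
  ẍ = (ẋ'−ẋ)/dt = (-0.039994195−-0.384297247)/0.044118 = 7.804140
  θ̈ = (θ̇'−θ̇)/dt = (0.123317914−0.527972601)/0.044118 = -9.172100
  sinθ=-0.183434, cosθ=0.983032
  F = (M+m)·ẍ + m·l·cosθ·θ̈ − m·l·sinθ·θ̇² = 11.089113 + -3.302244 − -0.018727 = 7.805597
step 2→3:
  ẍ = (ẋ'−ẋ)/dt = (0.017533726−-0.039994195)/0.044118 = 1.303956
  θ̈ = (θ̇'−θ̇)/dt = (0.001063440−0.123317914)/0.044118 = -2.771079
  sinθ=-0.160489, cosθ=0.987038
  F = (M+m)·ẍ + m·l·cosθ·θ̈ − m·l·sinθ·θ̇² = 1.852826 + -1.001741 − -0.000894 = 0.851979
step 3→4:
  ẍ = (ẋ'−ẋ)/dt = (-0.514384749−0.017533726)/0.044118 = -12.056722
  θ̈ = (θ̇'−θ̇)/dt = (0.444934859−0.001063440)/0.044118 = 10.061005
  sinθ=-0.155116, cosθ=0.987896
  F = (M+m)·ẍ + m·l·cosθ·θ̈ − m·l·sinθ·θ̇² = -17.131722 + 3.640201 − -0.000000 = -13.491521
step 4→5:
  ẍ = (ẋ'−ẋ)/dt = (0.030573896−-0.514384749)/0.044118 = 12.352297
  θ̈ = (θ̇'−θ̇)/dt = (-0.141423988−0.444934859)/0.044118 = -13.290694
  sinθ=-0.155070, cosθ=0.987904
  F = (M+m)·ẍ + m·l·cosθ·θ̈ − m·l·sinθ·θ̇² = 17.551713 + -4.808780 − -0.011243 = 12.754176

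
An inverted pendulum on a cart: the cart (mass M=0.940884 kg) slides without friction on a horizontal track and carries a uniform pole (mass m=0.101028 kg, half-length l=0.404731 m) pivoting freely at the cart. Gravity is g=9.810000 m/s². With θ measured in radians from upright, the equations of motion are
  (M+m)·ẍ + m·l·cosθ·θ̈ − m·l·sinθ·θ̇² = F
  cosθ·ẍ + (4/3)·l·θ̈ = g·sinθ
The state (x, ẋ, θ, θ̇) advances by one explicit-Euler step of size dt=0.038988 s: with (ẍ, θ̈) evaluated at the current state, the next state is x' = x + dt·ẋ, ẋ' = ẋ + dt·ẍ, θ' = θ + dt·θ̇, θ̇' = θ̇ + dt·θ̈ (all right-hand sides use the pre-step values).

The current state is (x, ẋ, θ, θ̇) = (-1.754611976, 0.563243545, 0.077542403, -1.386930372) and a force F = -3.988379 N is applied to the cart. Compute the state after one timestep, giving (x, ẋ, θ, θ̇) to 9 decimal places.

sinθ=0.077464718, cosθ=0.996995094
temp = (F + m·l·θ̇²·sinθ)/(M+m) = (-3.988379 + 0.006092864)/1.041912 = -3.822094511
θ̈ = (g·sinθ − cosθ·temp)/(l·(4/3 − m·cos²θ/(M+m))) = 9.129528307
ẍ = temp − m·l·θ̈·cosθ/(M+m) = -4.179300347
Euler: x'=-1.754611976+0.038988·0.563243545=-1.732652237, ẋ'=0.563243545+0.038988·-4.179300347=0.400300983
       θ'=0.077542403+0.038988·-1.386930372=0.023468762, θ̇'=-1.386930372+0.038988·9.129528307=-1.030988322

(-1.732652237, 0.400300983, 0.023468762, -1.030988322)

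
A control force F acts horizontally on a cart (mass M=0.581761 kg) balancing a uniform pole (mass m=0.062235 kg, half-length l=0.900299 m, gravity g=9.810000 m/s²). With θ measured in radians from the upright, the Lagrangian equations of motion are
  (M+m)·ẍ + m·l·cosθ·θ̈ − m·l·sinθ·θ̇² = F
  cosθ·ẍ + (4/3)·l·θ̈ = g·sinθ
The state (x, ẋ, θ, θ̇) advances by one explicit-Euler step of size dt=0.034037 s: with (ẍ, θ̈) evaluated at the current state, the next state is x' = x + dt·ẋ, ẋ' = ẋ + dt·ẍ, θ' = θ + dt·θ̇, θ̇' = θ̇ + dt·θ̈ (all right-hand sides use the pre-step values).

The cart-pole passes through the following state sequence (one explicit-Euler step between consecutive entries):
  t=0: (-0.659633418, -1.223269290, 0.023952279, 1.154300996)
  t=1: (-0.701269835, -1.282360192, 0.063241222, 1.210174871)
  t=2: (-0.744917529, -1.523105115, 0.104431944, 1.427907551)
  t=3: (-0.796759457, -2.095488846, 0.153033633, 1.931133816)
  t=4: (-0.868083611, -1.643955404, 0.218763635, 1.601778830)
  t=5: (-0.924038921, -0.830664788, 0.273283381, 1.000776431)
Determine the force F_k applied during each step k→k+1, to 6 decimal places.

step 0→1:
  ẍ = (ẋ'−ẋ)/dt = (-1.282360192−-1.223269290)/0.034037 = -1.736078
  θ̈ = (θ̇'−θ̇)/dt = (1.210174871−1.154300996)/0.034037 = 1.641563
  sinθ=0.023950, cosθ=0.999713
  F = (M+m)·ẍ + m·l·cosθ·θ̈ − m·l·sinθ·θ̇² = -1.118028 + 0.091951 − 0.001788 = -1.027865
step 1→2:
  ẍ = (ẋ'−ẋ)/dt = (-1.523105115−-1.282360192)/0.034037 = -7.073036
  θ̈ = (θ̇'−θ̇)/dt = (1.427907551−1.210174871)/0.034037 = 6.396941
  sinθ=0.063199, cosθ=0.998001
  F = (M+m)·ẍ + m·l·cosθ·θ̈ − m·l·sinθ·θ̇² = -4.555007 + 0.357705 − 0.005186 = -4.202488
step 2→3:
  ẍ = (ẋ'−ẋ)/dt = (-2.095488846−-1.523105115)/0.034037 = -16.816515
  θ̈ = (θ̇'−θ̇)/dt = (1.931133816−1.427907551)/0.034037 = 14.784683
  sinθ=0.104242, cosθ=0.994552
  F = (M+m)·ẍ + m·l·cosθ·θ̈ − m·l·sinθ·θ̇² = -10.829769 + 0.823874 − 0.011909 = -10.017803
step 3→4:
  ẍ = (ẋ'−ẋ)/dt = (-1.643955404−-2.095488846)/0.034037 = 13.265959
  θ̈ = (θ̇'−θ̇)/dt = (1.601778830−1.931133816)/0.034037 = -9.676381
  sinθ=0.152437, cosθ=0.988313
  F = (M+m)·ẍ + m·l·cosθ·θ̈ − m·l·sinθ·θ̇² = 8.543224 + -0.535832 − 0.031852 = 7.975540
step 4→5:
  ẍ = (ẋ'−ẋ)/dt = (-0.830664788−-1.643955404)/0.034037 = 23.894310
  θ̈ = (θ̇'−θ̇)/dt = (1.000776431−1.601778830)/0.034037 = -17.657326
  sinθ=0.217023, cosθ=0.976167
  F = (M+m)·ẍ + m·l·cosθ·θ̈ − m·l·sinθ·θ̇² = 15.387840 + -0.965762 − 0.031198 = 14.390879

F_0 = -1.027865 N
F_1 = -4.202488 N
F_2 = -10.017803 N
F_3 = 7.975540 N
F_4 = 14.390879 N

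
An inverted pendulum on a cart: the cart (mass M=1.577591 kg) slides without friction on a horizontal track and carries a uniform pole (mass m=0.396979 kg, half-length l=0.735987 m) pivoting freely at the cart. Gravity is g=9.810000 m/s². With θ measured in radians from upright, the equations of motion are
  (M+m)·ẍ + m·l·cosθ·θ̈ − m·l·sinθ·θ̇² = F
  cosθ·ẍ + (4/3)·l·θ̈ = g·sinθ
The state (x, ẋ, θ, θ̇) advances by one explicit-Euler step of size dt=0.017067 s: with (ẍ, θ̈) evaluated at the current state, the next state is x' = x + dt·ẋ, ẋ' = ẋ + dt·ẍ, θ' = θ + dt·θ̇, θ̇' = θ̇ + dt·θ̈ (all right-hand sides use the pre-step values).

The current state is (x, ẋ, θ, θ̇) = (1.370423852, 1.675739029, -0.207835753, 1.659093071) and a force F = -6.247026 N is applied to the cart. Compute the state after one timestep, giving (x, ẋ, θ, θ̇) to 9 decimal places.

(1.399023690, 1.616914003, -0.179520012, 1.682542909)

sinθ=-0.206342713, cosθ=0.978479783
temp = (F + m·l·θ̇²·sinθ)/(M+m) = (-6.247026 + -0.165946582)/1.974570 = -3.247781837
θ̈ = (g·sinθ − cosθ·temp)/(l·(4/3 − m·cos²θ/(M+m))) = 1.373987135
ẍ = temp − m·l·θ̈·cosθ/(M+m) = -3.446711554
Euler: x'=1.370423852+0.017067·1.675739029=1.399023690, ẋ'=1.675739029+0.017067·-3.446711554=1.616914003
       θ'=-0.207835753+0.017067·1.659093071=-0.179520012, θ̇'=1.659093071+0.017067·1.373987135=1.682542909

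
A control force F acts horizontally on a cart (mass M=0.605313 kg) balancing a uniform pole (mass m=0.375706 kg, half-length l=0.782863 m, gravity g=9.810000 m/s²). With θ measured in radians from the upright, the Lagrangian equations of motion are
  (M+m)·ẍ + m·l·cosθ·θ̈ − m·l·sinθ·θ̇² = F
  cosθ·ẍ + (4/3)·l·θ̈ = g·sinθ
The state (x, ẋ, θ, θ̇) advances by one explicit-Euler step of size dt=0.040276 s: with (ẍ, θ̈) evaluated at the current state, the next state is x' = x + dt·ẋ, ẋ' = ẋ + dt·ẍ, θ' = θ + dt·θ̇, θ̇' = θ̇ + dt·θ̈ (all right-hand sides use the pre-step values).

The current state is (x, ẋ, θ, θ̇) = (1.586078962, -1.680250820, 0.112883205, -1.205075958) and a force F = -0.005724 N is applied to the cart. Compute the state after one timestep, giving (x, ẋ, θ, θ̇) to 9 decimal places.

sinθ=0.112643620, cosθ=0.993635454
temp = (F + m·l·θ̇²·sinθ)/(M+m) = (-0.005724 + 0.048113765)/0.981019 = 0.043209933
θ̈ = (g·sinθ − cosθ·temp)/(l·(4/3 − m·cos²θ/(M+m))) = 1.420289774
ẍ = temp − m·l·θ̈·cosθ/(M+m) = -0.379907111
Euler: x'=1.586078962+0.040276·-1.680250820=1.518405180, ẋ'=-1.680250820+0.040276·-0.379907111=-1.695551959
       θ'=0.112883205+0.040276·-1.205075958=0.064347566, θ̇'=-1.205075958+0.040276·1.420289774=-1.147872367

(1.518405180, -1.695551959, 0.064347566, -1.147872367)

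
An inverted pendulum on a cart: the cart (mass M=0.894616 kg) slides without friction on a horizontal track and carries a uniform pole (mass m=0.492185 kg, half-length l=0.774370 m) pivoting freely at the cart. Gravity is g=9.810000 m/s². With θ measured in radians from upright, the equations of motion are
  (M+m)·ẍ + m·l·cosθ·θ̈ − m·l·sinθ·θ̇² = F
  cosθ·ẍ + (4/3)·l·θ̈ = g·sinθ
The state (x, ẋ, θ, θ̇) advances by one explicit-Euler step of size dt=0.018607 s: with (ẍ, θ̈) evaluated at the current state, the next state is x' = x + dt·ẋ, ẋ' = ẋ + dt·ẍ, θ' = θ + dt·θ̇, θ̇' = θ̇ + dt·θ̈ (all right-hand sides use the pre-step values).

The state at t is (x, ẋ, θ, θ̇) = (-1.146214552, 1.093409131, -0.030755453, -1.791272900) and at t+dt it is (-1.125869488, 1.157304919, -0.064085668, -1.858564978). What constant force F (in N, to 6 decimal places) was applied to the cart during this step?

F = 3.422118 N

ẍ = (ẋ'−ẋ)/dt = (1.157304919−1.093409131)/0.018607 = 3.433965
θ̈ = (θ̇'−θ̇)/dt = (-1.858564978−-1.791272900)/0.018607 = -3.616493
sinθ=-0.030751, cosθ=0.999527
F = (M+m)·ẍ + m·l·cosθ·θ̈ − m·l·sinθ·θ̇² = 4.762226 + -1.377714 − -0.037606 = 3.422118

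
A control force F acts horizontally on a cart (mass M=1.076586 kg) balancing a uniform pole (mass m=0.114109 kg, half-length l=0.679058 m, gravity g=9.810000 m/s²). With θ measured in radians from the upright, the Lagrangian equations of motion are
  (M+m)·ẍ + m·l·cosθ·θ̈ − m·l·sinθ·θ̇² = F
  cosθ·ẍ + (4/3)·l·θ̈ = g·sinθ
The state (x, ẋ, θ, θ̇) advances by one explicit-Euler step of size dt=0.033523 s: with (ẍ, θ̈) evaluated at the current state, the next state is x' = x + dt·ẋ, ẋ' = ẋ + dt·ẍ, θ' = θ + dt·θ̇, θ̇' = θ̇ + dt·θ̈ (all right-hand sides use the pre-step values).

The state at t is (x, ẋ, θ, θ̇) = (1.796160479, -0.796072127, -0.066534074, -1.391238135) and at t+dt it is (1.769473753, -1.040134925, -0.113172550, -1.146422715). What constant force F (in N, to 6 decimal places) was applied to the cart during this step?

ẍ = (ẋ'−ẋ)/dt = (-1.040134925−-0.796072127)/0.033523 = -7.280458
θ̈ = (θ̇'−θ̇)/dt = (-1.146422715−-1.391238135)/0.033523 = 7.302909
sinθ=-0.066485, cosθ=0.997787
F = (M+m)·ẍ + m·l·cosθ·θ̈ − m·l·sinθ·θ̇² = -8.668805 + 0.564626 − -0.009971 = -8.094208

F = -8.094208 N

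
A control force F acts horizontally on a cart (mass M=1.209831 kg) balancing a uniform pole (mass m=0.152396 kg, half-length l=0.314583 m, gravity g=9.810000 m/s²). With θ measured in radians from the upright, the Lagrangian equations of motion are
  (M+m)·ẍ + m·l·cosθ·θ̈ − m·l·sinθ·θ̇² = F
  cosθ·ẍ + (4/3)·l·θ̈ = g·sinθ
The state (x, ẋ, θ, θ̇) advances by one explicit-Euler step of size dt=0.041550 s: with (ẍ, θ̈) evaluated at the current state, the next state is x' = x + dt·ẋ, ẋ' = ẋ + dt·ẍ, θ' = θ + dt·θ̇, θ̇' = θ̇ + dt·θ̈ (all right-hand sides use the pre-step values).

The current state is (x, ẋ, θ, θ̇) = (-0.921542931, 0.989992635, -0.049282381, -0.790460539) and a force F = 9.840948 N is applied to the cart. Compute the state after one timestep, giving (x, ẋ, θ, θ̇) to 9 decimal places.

sinθ=-0.049262434, cosθ=0.998785869
temp = (F + m·l·θ̇²·sinθ)/(M+m) = (9.840948 + -0.001475656)/1.362227 = 7.223078345
θ̈ = (g·sinθ − cosθ·temp)/(l·(4/3 − m·cos²θ/(M+m))) = -20.028230148
ẍ = temp − m·l·θ̈·cosθ/(M+m) = 7.927080999
Euler: x'=-0.921542931+0.041550·0.989992635=-0.880408737, ẋ'=0.989992635+0.041550·7.927080999=1.319362851
       θ'=-0.049282381+0.041550·-0.790460539=-0.082126016, θ̇'=-0.790460539+0.041550·-20.028230148=-1.622633502

(-0.880408737, 1.319362851, -0.082126016, -1.622633502)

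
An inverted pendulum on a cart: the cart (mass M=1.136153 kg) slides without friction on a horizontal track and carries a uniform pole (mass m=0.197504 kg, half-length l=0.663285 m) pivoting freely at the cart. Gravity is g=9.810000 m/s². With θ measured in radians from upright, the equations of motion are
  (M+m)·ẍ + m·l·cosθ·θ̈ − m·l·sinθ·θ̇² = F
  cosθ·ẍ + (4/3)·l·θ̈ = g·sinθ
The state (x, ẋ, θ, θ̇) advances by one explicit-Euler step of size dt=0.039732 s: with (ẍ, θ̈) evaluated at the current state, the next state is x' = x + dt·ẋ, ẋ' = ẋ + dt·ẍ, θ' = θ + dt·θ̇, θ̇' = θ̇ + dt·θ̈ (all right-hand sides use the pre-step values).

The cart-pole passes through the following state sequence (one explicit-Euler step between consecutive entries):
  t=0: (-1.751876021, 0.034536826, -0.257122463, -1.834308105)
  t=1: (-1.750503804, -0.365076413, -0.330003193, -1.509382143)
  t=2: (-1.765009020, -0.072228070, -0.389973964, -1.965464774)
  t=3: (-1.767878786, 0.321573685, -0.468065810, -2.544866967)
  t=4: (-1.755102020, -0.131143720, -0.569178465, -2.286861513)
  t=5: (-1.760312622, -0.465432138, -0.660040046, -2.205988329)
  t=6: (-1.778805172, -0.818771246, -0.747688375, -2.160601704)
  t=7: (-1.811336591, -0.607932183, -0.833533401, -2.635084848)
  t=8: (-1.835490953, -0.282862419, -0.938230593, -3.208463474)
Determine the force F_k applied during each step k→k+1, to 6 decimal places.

F_0 = -12.265353 N
F_1 = 8.503932 N
F_2 = 11.643933 N
F_3 = -14.054107 N
F_4 = -10.626992 N
F_5 = -11.351194 N
F_6 = 6.345767 N
F_7 = 10.313889 N

step 0→1:
  ẍ = (ẋ'−ẋ)/dt = (-0.365076413−0.034536826)/0.039732 = -10.057718
  θ̈ = (θ̇'−θ̇)/dt = (-1.509382143−-1.834308105)/0.039732 = 8.177941
  sinθ=-0.254299, cosθ=0.967126
  F = (M+m)·ẍ + m·l·cosθ·θ̈ − m·l·sinθ·θ̇² = -13.413546 + 1.036103 − -0.112089 = -12.265353
step 1→2:
  ẍ = (ẋ'−ẋ)/dt = (-0.072228070−-0.365076413)/0.039732 = 7.370592
  θ̈ = (θ̇'−θ̇)/dt = (-1.965464774−-1.509382143)/0.039732 = -11.478975
  sinθ=-0.324046, cosθ=0.946041
  F = (M+m)·ẍ + m·l·cosθ·θ̈ − m·l·sinθ·θ̇² = 9.829841 + -1.422621 − -0.096712 = 8.503932
step 2→3:
  ẍ = (ẋ'−ẋ)/dt = (0.321573685−-0.072228070)/0.039732 = 9.911451
  θ̈ = (θ̇'−θ̇)/dt = (-2.544866967−-1.965464774)/0.039732 = -14.582759
  sinθ=-0.380164, cosθ=0.924919
  F = (M+m)·ẍ + m·l·cosθ·θ̈ − m·l·sinθ·θ̇² = 13.218475 + -1.766930 − -0.192388 = 11.643933
step 3→4:
  ẍ = (ẋ'−ẋ)/dt = (-0.131143720−0.321573685)/0.039732 = -11.394277
  θ̈ = (θ̇'−θ̇)/dt = (-2.286861513−-2.544866967)/0.039732 = 6.493644
  sinθ=-0.451161, cosθ=0.892443
  F = (M+m)·ẍ + m·l·cosθ·θ̈ − m·l·sinθ·θ̇² = -15.196057 + 0.759180 − -0.382770 = -14.054107
step 4→5:
  ẍ = (ẋ'−ẋ)/dt = (-0.465432138−-0.131143720)/0.039732 = -8.413581
  θ̈ = (θ̇'−θ̇)/dt = (-2.205988329−-2.286861513)/0.039732 = 2.035467
  sinθ=-0.538940, cosθ=0.842344
  F = (M+m)·ẍ + m·l·cosθ·θ̈ − m·l·sinθ·θ̇² = -11.220832 + 0.224610 − -0.369230 = -10.626992
step 5→6:
  ẍ = (ẋ'−ẋ)/dt = (-0.818771246−-0.465432138)/0.039732 = -8.893061
  θ̈ = (θ̇'−θ̇)/dt = (-2.160601704−-2.205988329)/0.039732 = 1.142319
  sinθ=-0.613148, cosθ=0.789968
  F = (M+m)·ẍ + m·l·cosθ·θ̈ − m·l·sinθ·θ̇² = -11.860293 + 0.118215 − -0.390884 = -11.351194
step 6→7:
  ẍ = (ẋ'−ẋ)/dt = (-0.607932183−-0.818771246)/0.039732 = 5.306530
  θ̈ = (θ̇'−θ̇)/dt = (-2.635084848−-2.160601704)/0.039732 = -11.942091
  sinθ=-0.679946, cosθ=0.733263
  F = (M+m)·ẍ + m·l·cosθ·θ̈ − m·l·sinθ·θ̇² = 7.077091 + -1.147139 − -0.415815 = 6.345767
step 7→8:
  ẍ = (ẋ'−ẋ)/dt = (-0.282862419−-0.607932183)/0.039732 = 8.181561
  θ̈ = (θ̇'−θ̇)/dt = (-3.208463474−-2.635084848)/0.039732 = -14.431154
  sinθ=-0.740311, cosθ=0.672264
  F = (M+m)·ẍ + m·l·cosθ·θ̈ − m·l·sinθ·θ̇² = 10.911396 + -1.270917 − -0.673410 = 10.313889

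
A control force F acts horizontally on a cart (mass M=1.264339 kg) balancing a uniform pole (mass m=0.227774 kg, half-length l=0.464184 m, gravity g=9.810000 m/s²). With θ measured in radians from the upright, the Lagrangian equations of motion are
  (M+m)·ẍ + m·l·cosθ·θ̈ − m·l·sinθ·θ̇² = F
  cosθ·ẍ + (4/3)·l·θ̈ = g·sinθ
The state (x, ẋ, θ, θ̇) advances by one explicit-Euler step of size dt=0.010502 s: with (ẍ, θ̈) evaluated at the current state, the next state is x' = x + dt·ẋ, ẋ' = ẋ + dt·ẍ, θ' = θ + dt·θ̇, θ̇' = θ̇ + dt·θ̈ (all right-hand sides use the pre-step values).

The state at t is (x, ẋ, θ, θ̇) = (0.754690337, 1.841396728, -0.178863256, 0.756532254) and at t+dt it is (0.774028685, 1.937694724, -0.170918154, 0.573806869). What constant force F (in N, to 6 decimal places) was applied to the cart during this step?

ẍ = (ẋ'−ẋ)/dt = (1.937694724−1.841396728)/0.010502 = 9.169491
θ̈ = (θ̇'−θ̇)/dt = (0.573806869−0.756532254)/0.010502 = -17.399104
sinθ=-0.177911, cosθ=0.984047
F = (M+m)·ẍ + m·l·cosθ·θ̈ − m·l·sinθ·θ̇² = 13.681917 + -1.810243 − -0.010766 = 11.882440

F = 11.882440 N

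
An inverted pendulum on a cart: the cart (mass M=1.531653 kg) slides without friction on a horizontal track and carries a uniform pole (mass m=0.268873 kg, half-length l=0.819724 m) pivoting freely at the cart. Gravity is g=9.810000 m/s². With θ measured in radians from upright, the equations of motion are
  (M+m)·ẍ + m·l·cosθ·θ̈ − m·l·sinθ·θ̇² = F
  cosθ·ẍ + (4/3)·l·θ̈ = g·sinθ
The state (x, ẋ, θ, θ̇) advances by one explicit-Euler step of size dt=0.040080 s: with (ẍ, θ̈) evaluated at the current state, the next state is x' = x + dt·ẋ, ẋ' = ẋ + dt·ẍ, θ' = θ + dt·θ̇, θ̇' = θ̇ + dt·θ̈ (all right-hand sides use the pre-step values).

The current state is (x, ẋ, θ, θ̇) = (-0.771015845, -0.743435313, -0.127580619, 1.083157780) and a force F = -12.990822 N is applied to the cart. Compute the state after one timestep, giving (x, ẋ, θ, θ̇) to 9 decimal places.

(-0.800812732, -1.062999148, -0.084167655, 1.327392270)

sinθ=-0.127234800, cosθ=0.991872626
temp = (F + m·l·θ̇²·sinθ)/(M+m) = (-12.990822 + -0.032900629)/1.800526 = -7.233287733
θ̈ = (g·sinθ − cosθ·temp)/(l·(4/3 − m·cos²θ/(M+m))) = 6.093674907
ẍ = temp − m·l·θ̈·cosθ/(M+m) = -7.973149580
Euler: x'=-0.771015845+0.040080·-0.743435313=-0.800812732, ẋ'=-0.743435313+0.040080·-7.973149580=-1.062999148
       θ'=-0.127580619+0.040080·1.083157780=-0.084167655, θ̇'=1.083157780+0.040080·6.093674907=1.327392270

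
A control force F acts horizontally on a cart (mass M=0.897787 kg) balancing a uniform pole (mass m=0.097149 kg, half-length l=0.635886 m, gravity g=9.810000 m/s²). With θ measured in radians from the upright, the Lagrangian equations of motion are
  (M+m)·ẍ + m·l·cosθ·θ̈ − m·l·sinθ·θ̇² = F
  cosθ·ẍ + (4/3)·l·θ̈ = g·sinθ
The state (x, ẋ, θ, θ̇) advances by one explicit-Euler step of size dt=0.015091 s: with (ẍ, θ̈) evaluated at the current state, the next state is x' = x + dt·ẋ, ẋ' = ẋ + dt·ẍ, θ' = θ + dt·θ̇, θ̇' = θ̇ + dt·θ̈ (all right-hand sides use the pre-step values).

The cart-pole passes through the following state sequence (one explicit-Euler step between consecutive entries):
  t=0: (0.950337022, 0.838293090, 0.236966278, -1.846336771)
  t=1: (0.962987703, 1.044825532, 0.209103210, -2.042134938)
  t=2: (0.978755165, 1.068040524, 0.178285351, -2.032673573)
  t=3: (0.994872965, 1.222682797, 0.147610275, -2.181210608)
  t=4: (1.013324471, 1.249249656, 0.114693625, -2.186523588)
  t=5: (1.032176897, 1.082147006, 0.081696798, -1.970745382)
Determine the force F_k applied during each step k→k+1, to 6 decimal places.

F_0 = 12.787950 N
F_1 = 1.514952 N
F_2 = 9.551755 N
F_3 = 1.686790 N
F_4 = -10.173232 N

step 0→1:
  ẍ = (ẋ'−ẋ)/dt = (1.044825532−0.838293090)/0.015091 = 13.685802
  θ̈ = (θ̇'−θ̇)/dt = (-2.042134938−-1.846336771)/0.015091 = -12.974499
  sinθ=0.234755, cosθ=0.972055
  F = (M+m)·ẍ + m·l·cosθ·θ̈ − m·l·sinθ·θ̇² = 13.616497 + -0.779110 − 0.049437 = 12.787950
step 1→2:
  ẍ = (ẋ'−ẋ)/dt = (1.068040524−1.044825532)/0.015091 = 1.538334
  θ̈ = (θ̇'−θ̇)/dt = (-2.032673573−-2.042134938)/0.015091 = 0.626954
  sinθ=0.207583, cosθ=0.978217
  F = (M+m)·ẍ + m·l·cosθ·θ̈ − m·l·sinθ·θ̇² = 1.530543 + 0.037887 − 0.053478 = 1.514952
step 2→3:
  ẍ = (ẋ'−ẋ)/dt = (1.222682797−1.068040524)/0.015091 = 10.247318
  θ̈ = (θ̇'−θ̇)/dt = (-2.181210608−-2.032673573)/0.015091 = -9.842756
  sinθ=0.177342, cosθ=0.984149
  F = (M+m)·ẍ + m·l·cosθ·θ̈ − m·l·sinθ·θ̇² = 10.195425 + -0.598405 − 0.045265 = 9.551755
step 3→4:
  ẍ = (ẋ'−ẋ)/dt = (1.249249656−1.222682797)/0.015091 = 1.760444
  θ̈ = (θ̇'−θ̇)/dt = (-2.186523588−-2.181210608)/0.015091 = -0.352063
  sinθ=0.147075, cosθ=0.989125
  F = (M+m)·ẍ + m·l·cosθ·θ̈ − m·l·sinθ·θ̇² = 1.751529 + -0.021512 − 0.043227 = 1.686790
step 4→5:
  ẍ = (ẋ'−ẋ)/dt = (1.082147006−1.249249656)/0.015091 = -11.073000
  θ̈ = (θ̇'−θ̇)/dt = (-1.970745382−-2.186523588)/0.015091 = 14.298470
  sinθ=0.114442, cosθ=0.993430
  F = (M+m)·ẍ + m·l·cosθ·θ̈ − m·l·sinθ·θ̇² = -11.016927 + 0.877494 − 0.033800 = -10.173232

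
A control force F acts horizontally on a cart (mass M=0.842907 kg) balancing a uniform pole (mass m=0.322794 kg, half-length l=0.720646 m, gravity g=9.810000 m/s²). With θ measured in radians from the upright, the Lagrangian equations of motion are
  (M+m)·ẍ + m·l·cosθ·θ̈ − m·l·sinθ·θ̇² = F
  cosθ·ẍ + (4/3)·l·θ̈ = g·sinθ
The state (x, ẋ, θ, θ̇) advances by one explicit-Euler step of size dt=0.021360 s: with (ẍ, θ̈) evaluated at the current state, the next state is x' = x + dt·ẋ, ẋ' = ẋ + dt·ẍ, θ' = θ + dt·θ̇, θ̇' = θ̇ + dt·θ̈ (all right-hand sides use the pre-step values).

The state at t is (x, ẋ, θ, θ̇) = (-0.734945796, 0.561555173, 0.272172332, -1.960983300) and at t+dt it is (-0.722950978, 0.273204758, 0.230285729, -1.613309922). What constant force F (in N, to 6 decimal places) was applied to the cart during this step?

F = -12.329967 N

ẍ = (ẋ'−ẋ)/dt = (0.273204758−0.561555173)/0.021360 = -13.499551
θ̈ = (θ̇'−θ̇)/dt = (-1.613309922−-1.960983300)/0.021360 = 16.276844
sinθ=0.268824, cosθ=0.963189
F = (M+m)·ẍ + m·l·cosθ·θ̈ − m·l·sinθ·θ̇² = -15.736440 + 3.646945 − 0.240472 = -12.329967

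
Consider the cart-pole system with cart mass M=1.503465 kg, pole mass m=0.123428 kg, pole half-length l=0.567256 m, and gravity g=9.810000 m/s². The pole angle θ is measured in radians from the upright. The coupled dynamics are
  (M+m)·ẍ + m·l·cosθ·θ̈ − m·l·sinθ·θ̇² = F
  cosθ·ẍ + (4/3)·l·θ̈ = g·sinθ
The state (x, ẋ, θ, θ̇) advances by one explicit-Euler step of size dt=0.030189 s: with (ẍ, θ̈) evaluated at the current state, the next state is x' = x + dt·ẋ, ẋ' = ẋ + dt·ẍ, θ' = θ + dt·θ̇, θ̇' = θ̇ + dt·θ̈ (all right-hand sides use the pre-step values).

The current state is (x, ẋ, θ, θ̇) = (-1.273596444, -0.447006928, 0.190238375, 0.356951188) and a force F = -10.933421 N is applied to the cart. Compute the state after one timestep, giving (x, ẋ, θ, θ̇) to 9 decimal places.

(-1.287091136, -0.664945055, 0.201014374, 0.713942128)

sinθ=0.189092975, cosθ=0.981959188
temp = (F + m·l·θ̇²·sinθ)/(M+m) = (-10.933421 + 0.001686886)/1.626893 = -6.719393417
θ̈ = (g·sinθ − cosθ·temp)/(l·(4/3 − m·cos²θ/(M+m))) = 11.825199255
ẍ = temp − m·l·θ̈·cosθ/(M+m) = -7.219123742
Euler: x'=-1.273596444+0.030189·-0.447006928=-1.287091136, ẋ'=-0.447006928+0.030189·-7.219123742=-0.664945055
       θ'=0.190238375+0.030189·0.356951188=0.201014374, θ̇'=0.356951188+0.030189·11.825199255=0.713942128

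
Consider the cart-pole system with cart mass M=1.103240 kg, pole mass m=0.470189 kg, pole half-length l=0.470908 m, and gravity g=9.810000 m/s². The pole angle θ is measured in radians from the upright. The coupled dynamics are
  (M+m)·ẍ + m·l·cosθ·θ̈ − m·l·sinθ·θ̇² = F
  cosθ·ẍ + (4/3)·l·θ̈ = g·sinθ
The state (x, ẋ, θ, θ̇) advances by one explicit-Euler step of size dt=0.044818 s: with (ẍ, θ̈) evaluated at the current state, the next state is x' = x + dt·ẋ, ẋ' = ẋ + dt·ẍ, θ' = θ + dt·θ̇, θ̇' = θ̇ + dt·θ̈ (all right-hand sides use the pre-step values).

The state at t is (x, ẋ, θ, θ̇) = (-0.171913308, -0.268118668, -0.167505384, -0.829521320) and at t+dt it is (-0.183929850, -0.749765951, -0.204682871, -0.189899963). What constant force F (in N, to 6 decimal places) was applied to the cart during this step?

F = -13.768113 N

ẍ = (ẋ'−ẋ)/dt = (-0.749765951−-0.268118668)/0.044818 = -10.746738
θ̈ = (θ̇'−θ̇)/dt = (-0.189899963−-0.829521320)/0.044818 = 14.271528
sinθ=-0.166723, cosθ=0.986004
F = (M+m)·ẍ + m·l·cosθ·θ̈ − m·l·sinθ·θ̇² = -16.909228 + 3.115714 − -0.025402 = -13.768113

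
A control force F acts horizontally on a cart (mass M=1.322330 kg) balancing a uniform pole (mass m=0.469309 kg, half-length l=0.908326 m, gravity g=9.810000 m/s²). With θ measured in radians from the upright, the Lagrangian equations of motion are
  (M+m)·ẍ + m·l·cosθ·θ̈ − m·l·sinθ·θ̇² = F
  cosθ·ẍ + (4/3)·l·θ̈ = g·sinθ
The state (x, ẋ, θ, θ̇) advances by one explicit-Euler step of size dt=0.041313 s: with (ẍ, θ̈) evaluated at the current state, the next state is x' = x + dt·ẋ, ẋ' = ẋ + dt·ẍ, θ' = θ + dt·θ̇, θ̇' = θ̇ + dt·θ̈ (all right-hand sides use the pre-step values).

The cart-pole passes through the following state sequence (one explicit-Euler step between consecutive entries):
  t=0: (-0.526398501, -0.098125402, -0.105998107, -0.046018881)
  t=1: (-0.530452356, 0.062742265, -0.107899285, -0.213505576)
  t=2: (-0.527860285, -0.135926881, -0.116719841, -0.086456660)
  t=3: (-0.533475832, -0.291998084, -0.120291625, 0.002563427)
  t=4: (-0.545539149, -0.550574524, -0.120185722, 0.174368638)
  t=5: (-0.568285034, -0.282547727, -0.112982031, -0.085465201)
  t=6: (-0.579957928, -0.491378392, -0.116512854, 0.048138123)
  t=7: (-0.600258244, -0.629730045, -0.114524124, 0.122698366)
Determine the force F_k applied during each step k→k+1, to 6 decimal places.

step 0→1:
  ẍ = (ẋ'−ẋ)/dt = (0.062742265−-0.098125402)/0.041313 = 3.893875
  θ̈ = (θ̇'−θ̇)/dt = (-0.213505576−-0.046018881)/0.041313 = -4.054092
  sinθ=-0.105800, cosθ=0.994387
  F = (M+m)·ẍ + m·l·cosθ·θ̈ − m·l·sinθ·θ̇² = 6.976419 + -1.718501 − -0.000096 = 5.258013
step 1→2:
  ẍ = (ẋ'−ẋ)/dt = (-0.135926881−0.062742265)/0.041313 = -4.808877
  θ̈ = (θ̇'−θ̇)/dt = (-0.086456660−-0.213505576)/0.041313 = 3.075277
  sinθ=-0.107690, cosθ=0.994185
  F = (M+m)·ẍ + m·l·cosθ·θ̈ − m·l·sinθ·θ̇² = -8.615772 + 1.303322 − -0.002093 = -7.310357
step 2→3:
  ẍ = (ẋ'−ẋ)/dt = (-0.291998084−-0.135926881)/0.041313 = -3.777775
  θ̈ = (θ̇'−θ̇)/dt = (0.002563427−-0.086456660)/0.041313 = 2.154772
  sinθ=-0.116455, cosθ=0.993196
  F = (M+m)·ẍ + m·l·cosθ·θ̈ − m·l·sinθ·θ̇² = -6.768408 + 0.912298 − -0.000371 = -5.855739
step 3→4:
  ẍ = (ẋ'−ẋ)/dt = (-0.550574524−-0.291998084)/0.041313 = -6.258961
  θ̈ = (θ̇'−θ̇)/dt = (0.174368638−0.002563427)/0.041313 = 4.158623
  sinθ=-0.120002, cosθ=0.992774
  F = (M+m)·ẍ + m·l·cosθ·θ̈ − m·l·sinθ·θ̇² = -11.213798 + 1.759951 − -0.000000 = -9.453847
step 4→5:
  ẍ = (ẋ'−ẋ)/dt = (-0.282547727−-0.550574524)/0.041313 = 6.487711
  θ̈ = (θ̇'−θ̇)/dt = (-0.085465201−0.174368638)/0.041313 = -6.289397
  sinθ=-0.119897, cosθ=0.992786
  F = (M+m)·ẍ + m·l·cosθ·θ̈ − m·l·sinθ·θ̇² = 11.623636 + -2.661739 − -0.001554 = 8.963451
step 5→6:
  ẍ = (ẋ'−ẋ)/dt = (-0.491378392−-0.282547727)/0.041313 = -5.054841
  θ̈ = (θ̇'−θ̇)/dt = (0.048138123−-0.085465201)/0.041313 = 3.233929
  sinθ=-0.112742, cosθ=0.993624
  F = (M+m)·ẍ + m·l·cosθ·θ̈ − m·l·sinθ·θ̇² = -9.056451 + 1.369788 − -0.000351 = -7.686312
step 6→7:
  ẍ = (ẋ'−ẋ)/dt = (-0.629730045−-0.491378392)/0.041313 = -3.348865
  θ̈ = (θ̇'−θ̇)/dt = (0.122698366−0.048138123)/0.041313 = 1.804765
  sinθ=-0.116249, cosθ=0.993220
  F = (M+m)·ẍ + m·l·cosθ·θ̈ − m·l·sinθ·θ̇² = -5.999957 + 0.764129 − -0.000115 = -5.235713

F_0 = 5.258013 N
F_1 = -7.310357 N
F_2 = -5.855739 N
F_3 = -9.453847 N
F_4 = 8.963451 N
F_5 = -7.686312 N
F_6 = -5.235713 N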